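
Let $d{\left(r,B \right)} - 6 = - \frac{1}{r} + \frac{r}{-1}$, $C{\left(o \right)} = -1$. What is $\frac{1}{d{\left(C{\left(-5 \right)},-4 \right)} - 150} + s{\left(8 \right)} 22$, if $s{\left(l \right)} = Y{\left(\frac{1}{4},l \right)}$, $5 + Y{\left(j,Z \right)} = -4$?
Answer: $- \frac{28117}{142} \approx -198.01$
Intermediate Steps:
$Y{\left(j,Z \right)} = -9$ ($Y{\left(j,Z \right)} = -5 - 4 = -9$)
$s{\left(l \right)} = -9$
$d{\left(r,B \right)} = 6 - r - \frac{1}{r}$ ($d{\left(r,B \right)} = 6 + \left(- \frac{1}{r} + \frac{r}{-1}\right) = 6 + \left(- \frac{1}{r} + r \left(-1\right)\right) = 6 - \left(r + \frac{1}{r}\right) = 6 - r - \frac{1}{r}$)
$\frac{1}{d{\left(C{\left(-5 \right)},-4 \right)} - 150} + s{\left(8 \right)} 22 = \frac{1}{\left(6 - -1 - \frac{1}{-1}\right) - 150} - 198 = \frac{1}{\left(6 + 1 - -1\right) - 150} - 198 = \frac{1}{\left(6 + 1 + 1\right) - 150} - 198 = \frac{1}{8 - 150} - 198 = \frac{1}{-142} - 198 = - \frac{1}{142} - 198 = - \frac{28117}{142}$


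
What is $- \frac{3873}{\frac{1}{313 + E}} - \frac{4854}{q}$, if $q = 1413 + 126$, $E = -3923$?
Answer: $\frac{7172523272}{513} \approx 1.3982 \cdot 10^{7}$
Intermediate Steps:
$q = 1539$
$- \frac{3873}{\frac{1}{313 + E}} - \frac{4854}{q} = - \frac{3873}{\frac{1}{313 - 3923}} - \frac{4854}{1539} = - \frac{3873}{\frac{1}{-3610}} - \frac{1618}{513} = - \frac{3873}{- \frac{1}{3610}} - \frac{1618}{513} = \left(-3873\right) \left(-3610\right) - \frac{1618}{513} = 13981530 - \frac{1618}{513} = \frac{7172523272}{513}$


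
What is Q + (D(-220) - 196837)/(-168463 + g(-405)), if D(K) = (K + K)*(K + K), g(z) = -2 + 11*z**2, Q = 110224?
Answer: 60101839401/545270 ≈ 1.1022e+5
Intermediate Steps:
D(K) = 4*K**2 (D(K) = (2*K)*(2*K) = 4*K**2)
Q + (D(-220) - 196837)/(-168463 + g(-405)) = 110224 + (4*(-220)**2 - 196837)/(-168463 + (-2 + 11*(-405)**2)) = 110224 + (4*48400 - 196837)/(-168463 + (-2 + 11*164025)) = 110224 + (193600 - 196837)/(-168463 + (-2 + 1804275)) = 110224 - 3237/(-168463 + 1804273) = 110224 - 3237/1635810 = 110224 - 3237*1/1635810 = 110224 - 1079/545270 = 60101839401/545270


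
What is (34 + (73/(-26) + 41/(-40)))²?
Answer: 246081969/270400 ≈ 910.07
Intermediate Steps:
(34 + (73/(-26) + 41/(-40)))² = (34 + (73*(-1/26) + 41*(-1/40)))² = (34 + (-73/26 - 41/40))² = (34 - 1993/520)² = (15687/520)² = 246081969/270400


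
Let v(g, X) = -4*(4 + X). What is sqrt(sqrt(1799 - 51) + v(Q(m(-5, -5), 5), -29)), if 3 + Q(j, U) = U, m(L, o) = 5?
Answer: sqrt(100 + 2*sqrt(437)) ≈ 11.908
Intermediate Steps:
Q(j, U) = -3 + U
v(g, X) = -16 - 4*X
sqrt(sqrt(1799 - 51) + v(Q(m(-5, -5), 5), -29)) = sqrt(sqrt(1799 - 51) + (-16 - 4*(-29))) = sqrt(sqrt(1748) + (-16 + 116)) = sqrt(2*sqrt(437) + 100) = sqrt(100 + 2*sqrt(437))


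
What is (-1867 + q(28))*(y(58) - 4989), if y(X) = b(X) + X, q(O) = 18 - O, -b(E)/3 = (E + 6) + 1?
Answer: 9621502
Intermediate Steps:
b(E) = -21 - 3*E (b(E) = -3*((E + 6) + 1) = -3*((6 + E) + 1) = -3*(7 + E) = -21 - 3*E)
y(X) = -21 - 2*X (y(X) = (-21 - 3*X) + X = -21 - 2*X)
(-1867 + q(28))*(y(58) - 4989) = (-1867 + (18 - 1*28))*((-21 - 2*58) - 4989) = (-1867 + (18 - 28))*((-21 - 116) - 4989) = (-1867 - 10)*(-137 - 4989) = -1877*(-5126) = 9621502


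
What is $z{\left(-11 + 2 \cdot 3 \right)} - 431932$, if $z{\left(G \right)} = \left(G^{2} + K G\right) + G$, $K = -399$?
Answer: $-429917$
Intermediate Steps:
$z{\left(G \right)} = G^{2} - 398 G$ ($z{\left(G \right)} = \left(G^{2} - 399 G\right) + G = G^{2} - 398 G$)
$z{\left(-11 + 2 \cdot 3 \right)} - 431932 = \left(-11 + 2 \cdot 3\right) \left(-398 + \left(-11 + 2 \cdot 3\right)\right) - 431932 = \left(-11 + 6\right) \left(-398 + \left(-11 + 6\right)\right) - 431932 = - 5 \left(-398 - 5\right) - 431932 = \left(-5\right) \left(-403\right) - 431932 = 2015 - 431932 = -429917$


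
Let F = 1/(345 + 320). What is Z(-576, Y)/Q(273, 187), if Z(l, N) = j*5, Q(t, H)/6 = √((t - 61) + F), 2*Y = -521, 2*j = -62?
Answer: -155*√93752365/845886 ≈ -1.7742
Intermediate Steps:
j = -31 (j = (½)*(-62) = -31)
F = 1/665 ≈ 0.0015038
Y = -521/2 (Y = (½)*(-521) = -521/2 ≈ -260.50)
Q(t, H) = 6*√(-40564/665 + t) (Q(t, H) = 6*√((t - 61) + 1/665) = 6*√((-61 + t) + 1/665) = 6*√(-40564/665 + t))
Z(l, N) = -155 (Z(l, N) = -31*5 = -155)
Z(-576, Y)/Q(273, 187) = -155*665/(6*√(-26975060 + 442225*273)) = -155*665/(6*√(-26975060 + 120727425)) = -155*√93752365/845886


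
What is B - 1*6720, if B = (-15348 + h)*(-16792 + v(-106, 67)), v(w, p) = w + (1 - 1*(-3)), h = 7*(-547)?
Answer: 323969518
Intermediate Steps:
h = -3829
v(w, p) = 4 + w (v(w, p) = w + (1 + 3) = w + 4 = 4 + w)
B = 323976238 (B = (-15348 - 3829)*(-16792 + (4 - 106)) = -19177*(-16792 - 102) = -19177*(-16894) = 323976238)
B - 1*6720 = 323976238 - 1*6720 = 323976238 - 6720 = 323969518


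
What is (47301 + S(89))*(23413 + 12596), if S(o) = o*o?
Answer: 1988488998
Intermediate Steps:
S(o) = o**2
(47301 + S(89))*(23413 + 12596) = (47301 + 89**2)*(23413 + 12596) = (47301 + 7921)*36009 = 55222*36009 = 1988488998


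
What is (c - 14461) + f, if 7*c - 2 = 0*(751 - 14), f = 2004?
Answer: -87197/7 ≈ -12457.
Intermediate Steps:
c = 2/7 (c = 2/7 + (0*(751 - 14))/7 = 2/7 + (0*737)/7 = 2/7 + (⅐)*0 = 2/7 + 0 = 2/7 ≈ 0.28571)
(c - 14461) + f = (2/7 - 14461) + 2004 = -101225/7 + 2004 = -87197/7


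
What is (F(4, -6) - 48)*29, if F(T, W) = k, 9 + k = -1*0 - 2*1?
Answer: -1711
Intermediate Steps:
k = -11 (k = -9 + (-1*0 - 2*1) = -9 + (0 - 2) = -9 - 2 = -11)
F(T, W) = -11
(F(4, -6) - 48)*29 = (-11 - 48)*29 = -59*29 = -1711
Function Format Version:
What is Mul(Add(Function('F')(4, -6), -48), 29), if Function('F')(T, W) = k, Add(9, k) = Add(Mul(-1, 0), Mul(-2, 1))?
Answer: -1711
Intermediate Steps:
k = -11 (k = Add(-9, Add(Mul(-1, 0), Mul(-2, 1))) = Add(-9, Add(0, -2)) = Add(-9, -2) = -11)
Function('F')(T, W) = -11
Mul(Add(Function('F')(4, -6), -48), 29) = Mul(Add(-11, -48), 29) = Mul(-59, 29) = -1711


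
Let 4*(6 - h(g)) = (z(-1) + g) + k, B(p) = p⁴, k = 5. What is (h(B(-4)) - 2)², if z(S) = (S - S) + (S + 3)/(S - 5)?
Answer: 134689/36 ≈ 3741.4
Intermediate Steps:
z(S) = (3 + S)/(-5 + S) (z(S) = 0 + (3 + S)/(-5 + S) = (3 + S)/(-5 + S))
h(g) = 29/6 - g/4 (h(g) = 6 - (((3 - 1)/(-5 - 1) + g) + 5)/4 = 6 - ((2/(-6) + g) + 5)/4 = 6 - ((-⅙*2 + g) + 5)/4 = 6 - ((-⅓ + g) + 5)/4 = 6 - (14/3 + g)/4 = 6 + (-7/6 - g/4) = 29/6 - g/4)
(h(B(-4)) - 2)² = ((29/6 - ¼*(-4)⁴) - 2)² = ((29/6 - ¼*256) - 2)² = ((29/6 - 64) - 2)² = (-355/6 - 2)² = (-367/6)² = 134689/36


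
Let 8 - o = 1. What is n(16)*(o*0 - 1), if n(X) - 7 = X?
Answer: -23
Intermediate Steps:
o = 7 (o = 8 - 1*1 = 8 - 1 = 7)
n(X) = 7 + X
n(16)*(o*0 - 1) = (7 + 16)*(7*0 - 1) = 23*(0 - 1) = 23*(-1) = -23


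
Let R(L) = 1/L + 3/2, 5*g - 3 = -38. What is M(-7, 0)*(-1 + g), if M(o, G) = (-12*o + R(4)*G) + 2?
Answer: -688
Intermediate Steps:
g = -7 (g = 3/5 + (1/5)*(-38) = 3/5 - 38/5 = -7)
R(L) = 3/2 + 1/L (R(L) = 1/L + 3*(1/2) = 1/L + 3/2 = 3/2 + 1/L)
M(o, G) = 2 - 12*o + 7*G/4 (M(o, G) = (-12*o + (3/2 + 1/4)*G) + 2 = (-12*o + 7*G/4) + 2 = 2 - 12*o + 7*G/4)
M(-7, 0)*(-1 + g) = (2 - 12*(-7) + (7/4)*0)*(-1 - 7) = (2 + 84 + 0)*(-8) = 86*(-8) = -688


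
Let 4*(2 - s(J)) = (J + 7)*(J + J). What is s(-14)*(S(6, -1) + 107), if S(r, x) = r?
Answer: -5311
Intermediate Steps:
s(J) = 2 - J*(7 + J)/2 (s(J) = 2 - (J + 7)*(J + J)/4 = 2 - (7 + J)*2*J/4 = 2 - J*(7 + J)/2)
s(-14)*(S(6, -1) + 107) = (2 - 7/2*(-14) - ½*(-14)²)*(6 + 107) = (2 + 49 - ½*196)*113 = (2 + 49 - 98)*113 = -47*113 = -5311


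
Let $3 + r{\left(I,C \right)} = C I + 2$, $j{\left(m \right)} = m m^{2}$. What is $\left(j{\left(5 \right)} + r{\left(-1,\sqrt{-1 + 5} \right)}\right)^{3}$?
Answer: $1815848$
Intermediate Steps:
$j{\left(m \right)} = m^{3}$
$r{\left(I,C \right)} = -1 + C I$ ($r{\left(I,C \right)} = -3 + \left(C I + 2\right) = -3 + \left(2 + C I\right) = -1 + C I$)
$\left(j{\left(5 \right)} + r{\left(-1,\sqrt{-1 + 5} \right)}\right)^{3} = \left(5^{3} + \left(-1 + \sqrt{-1 + 5} \left(-1\right)\right)\right)^{3} = \left(125 + \left(-1 + \sqrt{4} \left(-1\right)\right)\right)^{3} = \left(125 + \left(-1 + 2 \left(-1\right)\right)\right)^{3} = \left(125 - 3\right)^{3} = 122^{3} = 1815848$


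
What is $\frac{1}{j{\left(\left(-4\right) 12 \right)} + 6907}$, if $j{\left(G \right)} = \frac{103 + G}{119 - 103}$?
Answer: $\frac{16}{110567} \approx 0.00014471$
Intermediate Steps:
$j{\left(G \right)} = \frac{103}{16} + \frac{G}{16}$ ($j{\left(G \right)} = \frac{103 + G}{16} = \left(103 + G\right) \frac{1}{16} = \frac{103}{16} + \frac{G}{16}$)
$\frac{1}{j{\left(\left(-4\right) 12 \right)} + 6907} = \frac{1}{\left(\frac{103}{16} + \frac{\left(-4\right) 12}{16}\right) + 6907} = \frac{1}{\left(\frac{103}{16} + \frac{1}{16} \left(-48\right)\right) + 6907} = \frac{1}{\left(\frac{103}{16} - 3\right) + 6907} = \frac{1}{\frac{55}{16} + 6907} = \frac{1}{\frac{110567}{16}} = \frac{16}{110567}$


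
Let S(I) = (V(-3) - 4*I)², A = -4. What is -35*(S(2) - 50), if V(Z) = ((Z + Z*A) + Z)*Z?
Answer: -21910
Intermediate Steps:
V(Z) = -2*Z² (V(Z) = ((Z + Z*(-4)) + Z)*Z = ((Z - 4*Z) + Z)*Z = (-3*Z + Z)*Z = (-2*Z)*Z = -2*Z²)
S(I) = (-18 - 4*I)² (S(I) = (-2*(-3)² - 4*I)² = (-2*9 - 4*I)² = (-18 - 4*I)²)
-35*(S(2) - 50) = -35*(4*(9 + 2*2)² - 50) = -35*(4*(9 + 4)² - 50) = -35*(4*13² - 50) = -35*(4*169 - 50) = -35*(676 - 50) = -35*626 = -21910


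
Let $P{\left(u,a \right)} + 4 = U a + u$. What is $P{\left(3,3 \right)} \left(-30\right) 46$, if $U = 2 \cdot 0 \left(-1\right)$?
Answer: $1380$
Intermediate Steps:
$U = 0$ ($U = 0 \left(-1\right) = 0$)
$P{\left(u,a \right)} = -4 + u$ ($P{\left(u,a \right)} = -4 + \left(0 a + u\right) = -4 + \left(0 + u\right) = -4 + u$)
$P{\left(3,3 \right)} \left(-30\right) 46 = \left(-4 + 3\right) \left(-30\right) 46 = \left(-1\right) \left(-30\right) 46 = 30 \cdot 46 = 1380$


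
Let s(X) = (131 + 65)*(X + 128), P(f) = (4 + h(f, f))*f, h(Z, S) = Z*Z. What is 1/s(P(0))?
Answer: 1/25088 ≈ 3.9860e-5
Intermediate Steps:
h(Z, S) = Z**2
P(f) = f*(4 + f**2) (P(f) = (4 + f**2)*f = f*(4 + f**2))
s(X) = 25088 + 196*X (s(X) = 196*(128 + X) = 25088 + 196*X)
1/s(P(0)) = 1/(25088 + 196*(0*(4 + 0**2))) = 1/(25088 + 196*(0*(4 + 0))) = 1/(25088 + 196*(0*4)) = 1/(25088 + 196*0) = 1/(25088 + 0) = 1/25088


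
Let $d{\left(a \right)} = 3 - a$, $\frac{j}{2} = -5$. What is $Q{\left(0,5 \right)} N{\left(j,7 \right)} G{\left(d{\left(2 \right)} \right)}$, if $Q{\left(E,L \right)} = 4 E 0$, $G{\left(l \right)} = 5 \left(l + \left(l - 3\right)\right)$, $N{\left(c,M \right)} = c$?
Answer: $0$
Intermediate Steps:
$j = -10$ ($j = 2 \left(-5\right) = -10$)
$G{\left(l \right)} = -15 + 10 l$ ($G{\left(l \right)} = 5 \left(l + \left(l - 3\right)\right) = 5 \left(l + \left(-3 + l\right)\right) = 5 \left(-3 + 2 l\right) = -15 + 10 l$)
$Q{\left(E,L \right)} = 0$
$Q{\left(0,5 \right)} N{\left(j,7 \right)} G{\left(d{\left(2 \right)} \right)} = 0 \left(-10\right) \left(-15 + 10 \left(3 - 2\right)\right) = 0 \left(-15 + 10 \left(3 - 2\right)\right) = 0 \left(-15 + 10 \cdot 1\right) = 0 \left(-15 + 10\right) = 0 \left(-5\right) = 0$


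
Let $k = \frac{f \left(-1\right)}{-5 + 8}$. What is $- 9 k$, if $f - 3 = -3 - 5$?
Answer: $-15$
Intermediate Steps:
$f = -5$ ($f = 3 - 8 = -5$)
$k = \frac{5}{3}$ ($k = \frac{\left(-5\right) \left(-1\right)}{-5 + 8} = \frac{5}{3} \approx 1.6667$)
$- 9 k = \left(-9\right) \frac{5}{3} = -15$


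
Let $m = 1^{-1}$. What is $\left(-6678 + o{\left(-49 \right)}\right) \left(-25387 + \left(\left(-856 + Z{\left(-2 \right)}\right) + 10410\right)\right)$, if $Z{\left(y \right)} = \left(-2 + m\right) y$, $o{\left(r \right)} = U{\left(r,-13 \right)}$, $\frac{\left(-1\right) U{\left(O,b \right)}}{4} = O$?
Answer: $102616542$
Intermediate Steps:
$m = 1$
$U{\left(O,b \right)} = - 4 O$
$o{\left(r \right)} = - 4 r$
$Z{\left(y \right)} = - y$ ($Z{\left(y \right)} = \left(-2 + 1\right) y = - y$)
$\left(-6678 + o{\left(-49 \right)}\right) \left(-25387 + \left(\left(-856 + Z{\left(-2 \right)}\right) + 10410\right)\right) = \left(-6678 - -196\right) \left(-25387 + \left(\left(-856 - -2\right) + 10410\right)\right) = \left(-6678 + 196\right) \left(-25387 + \left(\left(-856 + 2\right) + 10410\right)\right) = - 6482 \left(-25387 + \left(-854 + 10410\right)\right) = - 6482 \left(-25387 + 9556\right) = \left(-6482\right) \left(-15831\right) = 102616542$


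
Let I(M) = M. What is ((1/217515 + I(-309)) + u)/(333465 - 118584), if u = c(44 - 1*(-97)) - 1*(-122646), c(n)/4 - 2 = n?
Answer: 26734551136/46739840715 ≈ 0.57199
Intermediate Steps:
c(n) = 8 + 4*n
u = 123218 (u = (8 + 4*(44 - 1*(-97))) - 1*(-122646) = (8 + 4*(44 + 97)) + 122646 = (8 + 4*141) + 122646 = (8 + 564) + 122646 = 572 + 122646 = 123218)
((1/217515 + I(-309)) + u)/(333465 - 118584) = ((1/217515 - 309) + 123218)/(333465 - 118584) = ((1/217515 - 309) + 123218)/214881 = (-67212134/217515 + 123218)*(1/214881) = (26734551136/217515)*(1/214881) = 26734551136/46739840715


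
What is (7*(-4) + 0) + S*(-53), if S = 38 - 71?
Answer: 1721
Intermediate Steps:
S = -33
(7*(-4) + 0) + S*(-53) = (7*(-4) + 0) - 33*(-53) = (-28 + 0) + 1749 = -28 + 1749 = 1721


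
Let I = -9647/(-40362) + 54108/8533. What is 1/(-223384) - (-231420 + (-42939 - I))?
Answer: 215392232796255811/785055591768 ≈ 2.7437e+5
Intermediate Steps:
I = 323746421/49201278 (I = -9647*(-1/40362) + 54108*(1/8533) = 9647/40362 + 54108/8533 = 323746421/49201278 ≈ 6.5800)
1/(-223384) - (-231420 + (-42939 - I)) = 1/(-223384) - (-231420 + (-42939 - 1*323746421/49201278)) = -1/223384 - (-231420 + (-42939 - 323746421/49201278)) = -1/223384 - (-231420 - 2112977422463/49201278) = -1/223384 - 1*(-13499137177223/49201278) = -1/223384 + 13499137177223/49201278 = 215392232796255811/785055591768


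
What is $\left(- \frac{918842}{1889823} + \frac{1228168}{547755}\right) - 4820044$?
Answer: $- \frac{3280417433674786}{680578565} \approx -4.82 \cdot 10^{6}$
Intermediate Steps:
$\left(- \frac{918842}{1889823} + \frac{1228168}{547755}\right) - 4820044 = \frac{1195082074}{680578565} - 4820044 = - \frac{3280417433674786}{680578565}$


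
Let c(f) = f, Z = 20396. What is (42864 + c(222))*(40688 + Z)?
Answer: 2631865224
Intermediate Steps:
(42864 + c(222))*(40688 + Z) = (42864 + 222)*(40688 + 20396) = 43086*61084 = 2631865224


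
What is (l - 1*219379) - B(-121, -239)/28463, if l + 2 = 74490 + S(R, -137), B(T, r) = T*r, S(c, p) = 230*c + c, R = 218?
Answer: -2690721698/28463 ≈ -94534.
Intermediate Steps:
S(c, p) = 231*c
l = 124846 (l = -2 + (74490 + 231*218) = -2 + (74490 + 50358) = -2 + 124848 = 124846)
(l - 1*219379) - B(-121, -239)/28463 = (124846 - 1*219379) - (-121*(-239))/28463 = (124846 - 219379) - 28919/28463 = -94533 - 1*28919/28463 = -94533 - 28919/28463 = -2690721698/28463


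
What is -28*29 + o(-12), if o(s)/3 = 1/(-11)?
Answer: -8935/11 ≈ -812.27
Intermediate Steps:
o(s) = -3/11 (o(s) = 3/(-11) = 3*(-1/11) = -3/11)
-28*29 + o(-12) = -28*29 - 3/11 = -812 - 3/11 = -8935/11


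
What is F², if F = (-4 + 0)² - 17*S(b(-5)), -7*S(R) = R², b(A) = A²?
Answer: 115283169/49 ≈ 2.3527e+6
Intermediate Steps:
S(R) = -R²/7
F = 10737/7 (F = (-4 + 0)² - (-17)*((-5)²)²/7 = (-4)² - (-17)*25²/7 = 16 - (-17)*625/7 = 16 - 17*(-625/7) = 16 + 10625/7 = 10737/7 ≈ 1533.9)
F² = (10737/7)² = 115283169/49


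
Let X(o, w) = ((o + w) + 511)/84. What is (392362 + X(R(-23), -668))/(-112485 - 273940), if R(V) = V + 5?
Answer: -4708319/4637100 ≈ -1.0154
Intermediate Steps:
R(V) = 5 + V
X(o, w) = 73/12 + o/84 + w/84 (X(o, w) = (511 + o + w)*(1/84) = 73/12 + o/84 + w/84)
(392362 + X(R(-23), -668))/(-112485 - 273940) = (392362 + (73/12 + (5 - 23)/84 + (1/84)*(-668)))/(-112485 - 273940) = (392362 + (73/12 + (1/84)*(-18) - 167/21))/(-386425) = (392362 + (73/12 - 3/14 - 167/21))*(-1/386425) = (392362 - 25/12)*(-1/386425) = (4708319/12)*(-1/386425) = -4708319/4637100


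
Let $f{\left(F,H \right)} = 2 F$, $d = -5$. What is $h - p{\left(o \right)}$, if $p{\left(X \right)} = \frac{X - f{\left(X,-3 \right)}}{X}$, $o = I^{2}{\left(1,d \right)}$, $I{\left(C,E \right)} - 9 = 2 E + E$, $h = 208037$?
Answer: $208038$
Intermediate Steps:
$I{\left(C,E \right)} = 9 + 3 E$ ($I{\left(C,E \right)} = 9 + \left(2 E + E\right) = 9 + 3 E$)
$o = 36$ ($o = \left(9 + 3 \left(-5\right)\right)^{2} = \left(9 - 15\right)^{2} = \left(-6\right)^{2} = 36$)
$p{\left(X \right)} = -1$ ($p{\left(X \right)} = \frac{X - 2 X}{X} = \frac{\left(-1\right) X}{X} = -1$)
$h - p{\left(o \right)} = 208037 - -1 = 208037 + 1 = 208038$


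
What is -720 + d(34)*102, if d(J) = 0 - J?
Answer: -4188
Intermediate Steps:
d(J) = -J
-720 + d(34)*102 = -720 - 1*34*102 = -720 - 34*102 = -720 - 3468 = -4188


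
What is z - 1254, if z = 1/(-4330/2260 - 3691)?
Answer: -1046587372/834599 ≈ -1254.0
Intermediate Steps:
z = -226/834599 (z = 1/(-4330*1/2260 - 3691) = 1/(-433/226 - 3691) = 1/(-834599/226) = -226/834599 ≈ -0.00027079)
z - 1254 = -226/834599 - 1254 = -1046587372/834599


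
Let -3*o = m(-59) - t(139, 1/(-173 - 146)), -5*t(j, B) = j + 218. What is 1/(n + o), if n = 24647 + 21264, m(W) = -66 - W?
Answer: 15/688343 ≈ 2.1791e-5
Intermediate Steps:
t(j, B) = -218/5 - j/5 (t(j, B) = -(j + 218)/5 = -(218 + j)/5 = -218/5 - j/5)
n = 45911
o = -322/15 (o = -((-66 - 1*(-59)) - (-218/5 - ⅕*139))/3 = -((-66 + 59) - (-218/5 - 139/5))/3 = -(-7 - 1*(-357/5))/3 = -(-7 + 357/5)/3 = -⅓*322/5 = -322/15 ≈ -21.467)
1/(n + o) = 1/(45911 - 322/15) = 1/(688343/15) = 15/688343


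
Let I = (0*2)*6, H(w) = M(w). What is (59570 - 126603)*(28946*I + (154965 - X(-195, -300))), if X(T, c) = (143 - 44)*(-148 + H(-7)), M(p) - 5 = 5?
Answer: -11303573691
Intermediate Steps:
M(p) = 10 (M(p) = 5 + 5 = 10)
H(w) = 10
I = 0 (I = 0*6 = 0)
X(T, c) = -13662 (X(T, c) = (143 - 44)*(-148 + 10) = 99*(-138) = -13662)
(59570 - 126603)*(28946*I + (154965 - X(-195, -300))) = (59570 - 126603)*(28946*0 + (154965 - 1*(-13662))) = -67033*(0 + (154965 + 13662)) = -67033*(0 + 168627) = -67033*168627 = -11303573691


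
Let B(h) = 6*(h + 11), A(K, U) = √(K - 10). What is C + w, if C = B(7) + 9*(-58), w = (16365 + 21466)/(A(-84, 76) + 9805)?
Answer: (-414*√94 + 4021439*I)/(√94 - 9805*I) ≈ -410.14 - 0.0038152*I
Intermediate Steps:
A(K, U) = √(-10 + K)
B(h) = 66 + 6*h (B(h) = 6*(11 + h) = 66 + 6*h)
w = 37831/(9805 + I*√94) (w = (16365 + 21466)/(√(-10 - 84) + 9805) = 37831/(√(-94) + 9805) = 37831/(I*√94 + 9805) = 37831/(9805 + I*√94) ≈ 3.8583 - 0.0038152*I)
C = -414 (C = (66 + 6*7) + 9*(-58) = (66 + 42) - 522 = 108 - 522 = -414)
C + w = -414 + (370932955/96138119 - 37831*I*√94/96138119) = -39430248311/96138119 - 37831*I*√94/96138119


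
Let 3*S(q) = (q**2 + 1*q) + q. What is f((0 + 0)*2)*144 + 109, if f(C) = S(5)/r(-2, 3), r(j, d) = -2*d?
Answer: -171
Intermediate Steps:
S(q) = q**2/3 + 2*q/3 (S(q) = ((q**2 + 1*q) + q)/3 = ((q**2 + q) + q)/3 = ((q + q**2) + q)/3 = (q**2 + 2*q)/3 = q**2/3 + 2*q/3)
f(C) = -35/18 (f(C) = ((1/3)*5*(2 + 5))/((-2*3)) = ((1/3)*5*7)/(-6) = (35/3)*(-1/6) = -35/18)
f((0 + 0)*2)*144 + 109 = -35/18*144 + 109 = -280 + 109 = -171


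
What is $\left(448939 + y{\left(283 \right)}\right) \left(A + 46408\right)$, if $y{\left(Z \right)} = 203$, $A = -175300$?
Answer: $-57890810664$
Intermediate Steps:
$\left(448939 + y{\left(283 \right)}\right) \left(A + 46408\right) = \left(448939 + 203\right) \left(-175300 + 46408\right) = 449142 \left(-128892\right) = -57890810664$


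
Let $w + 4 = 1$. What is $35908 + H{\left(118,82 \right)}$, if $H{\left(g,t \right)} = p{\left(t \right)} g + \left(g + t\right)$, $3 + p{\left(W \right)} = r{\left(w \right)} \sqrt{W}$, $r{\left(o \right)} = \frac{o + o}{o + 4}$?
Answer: $35754 - 708 \sqrt{82} \approx 29343.0$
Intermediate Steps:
$w = -3$ ($w = -4 + 1 = -3$)
$r{\left(o \right)} = \frac{2 o}{4 + o}$
$p{\left(W \right)} = -3 - 6 \sqrt{W}$ ($p{\left(W \right)} = -3 + 2 \left(-3\right) \frac{1}{4 - 3} \sqrt{W} = -3 + 2 \left(-3\right) 1^{-1} \sqrt{W} = -3 + 2 \left(-3\right) 1 \sqrt{W} = -3 - 6 \sqrt{W}$)
$H{\left(g,t \right)} = g + t + g \left(-3 - 6 \sqrt{t}\right)$ ($H{\left(g,t \right)} = \left(-3 - 6 \sqrt{t}\right) g + \left(g + t\right) = g \left(-3 - 6 \sqrt{t}\right) + \left(g + t\right) = g + t + g \left(-3 - 6 \sqrt{t}\right)$)
$35908 + H{\left(118,82 \right)} = 35908 - \left(154 + 708 \sqrt{82}\right) = 35754 - 708 \sqrt{82}$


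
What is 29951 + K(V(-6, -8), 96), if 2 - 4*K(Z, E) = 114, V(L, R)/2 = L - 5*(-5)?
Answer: 29923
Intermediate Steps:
V(L, R) = 50 + 2*L (V(L, R) = 2*(L - 5*(-5)) = 2*(L + 25) = 2*(25 + L) = 50 + 2*L)
K(Z, E) = -28 (K(Z, E) = ½ - ¼*114 = ½ - 57/2 = -28)
29951 + K(V(-6, -8), 96) = 29951 - 28 = 29923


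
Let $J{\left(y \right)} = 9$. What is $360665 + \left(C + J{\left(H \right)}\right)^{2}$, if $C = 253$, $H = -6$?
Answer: $429309$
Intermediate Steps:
$360665 + \left(C + J{\left(H \right)}\right)^{2} = 360665 + \left(253 + 9\right)^{2} = 360665 + 262^{2} = 360665 + 68644 = 429309$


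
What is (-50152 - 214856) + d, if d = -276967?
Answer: -541975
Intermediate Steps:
(-50152 - 214856) + d = (-50152 - 214856) - 276967 = -265008 - 276967 = -541975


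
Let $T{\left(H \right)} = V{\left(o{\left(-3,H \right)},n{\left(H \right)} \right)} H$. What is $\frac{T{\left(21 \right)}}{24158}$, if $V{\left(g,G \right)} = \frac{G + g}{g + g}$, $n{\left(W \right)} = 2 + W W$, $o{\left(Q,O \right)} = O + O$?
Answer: $\frac{485}{96632} \approx 0.005019$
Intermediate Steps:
$o{\left(Q,O \right)} = 2 O$
$n{\left(W \right)} = 2 + W^{2}$
$V{\left(g,G \right)} = \frac{G + g}{2 g}$
$T{\left(H \right)} = \frac{1}{2} + \frac{H}{2} + \frac{H^{2}}{4}$ ($T{\left(H \right)} = \frac{\left(2 + H^{2}\right) + 2 H}{2 \cdot 2 H} H = \frac{\frac{1}{2 H} \left(2 + H^{2} + 2 H\right)}{2} H = \frac{2 + H^{2} + 2 H}{4 H} H = \frac{1}{2} + \frac{H}{2} + \frac{H^{2}}{4}$)
$\frac{T{\left(21 \right)}}{24158} = \frac{\frac{1}{2} + \frac{1}{2} \cdot 21 + \frac{21^{2}}{4}}{24158} = \left(\frac{1}{2} + \frac{21}{2} + \frac{1}{4} \cdot 441\right) \frac{1}{24158} = \left(\frac{1}{2} + \frac{21}{2} + \frac{441}{4}\right) \frac{1}{24158} = \frac{485}{4} \cdot \frac{1}{24158} = \frac{485}{96632}$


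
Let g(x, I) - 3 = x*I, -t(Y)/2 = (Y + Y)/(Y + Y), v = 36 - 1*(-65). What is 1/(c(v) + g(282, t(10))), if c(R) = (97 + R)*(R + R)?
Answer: 1/39435 ≈ 2.5358e-5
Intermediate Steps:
v = 101 (v = 36 + 65 = 101)
t(Y) = -2 (t(Y) = -2*(Y + Y)/(Y + Y) = -2*2*Y/(2*Y) = -2*2*Y*1/(2*Y) = -2*1 = -2)
c(R) = 2*R*(97 + R) (c(R) = (97 + R)*(2*R) = 2*R*(97 + R))
g(x, I) = 3 + I*x (g(x, I) = 3 + x*I = 3 + I*x)
1/(c(v) + g(282, t(10))) = 1/(2*101*(97 + 101) + (3 - 2*282)) = 1/(2*101*198 + (3 - 564)) = 1/(39996 - 561) = 1/39435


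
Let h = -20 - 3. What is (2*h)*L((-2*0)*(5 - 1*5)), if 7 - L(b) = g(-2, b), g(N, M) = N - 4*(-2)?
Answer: -46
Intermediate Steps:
g(N, M) = 8 + N (g(N, M) = N + 8 = 8 + N)
L(b) = 1 (L(b) = 7 - (8 - 2) = 7 - 1*6 = 7 - 6 = 1)
h = -23 (h = -20 - 1*3 = -20 - 3 = -23)
(2*h)*L((-2*0)*(5 - 1*5)) = (2*(-23))*1 = -46*1 = -46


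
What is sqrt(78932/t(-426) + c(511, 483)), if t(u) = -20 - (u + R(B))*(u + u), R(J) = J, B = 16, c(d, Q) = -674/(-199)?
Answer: sqrt(954785317870795)/17379665 ≈ 1.7779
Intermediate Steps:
c(d, Q) = 674/199 (c(d, Q) = -674*(-1/199) = 674/199)
t(u) = -20 - 2*u*(16 + u) (t(u) = -20 - (u + 16)*(u + u) = -20 - (16 + u)*2*u = -20 - 2*u*(16 + u))
sqrt(78932/t(-426) + c(511, 483)) = sqrt(78932/(-20 - 32*(-426) - 2*(-426)**2) + 674/199) = sqrt(78932/(-20 + 13632 - 2*181476) + 674/199) = sqrt(78932/(-20 + 13632 - 362952) + 674/199) = sqrt(78932/(-349340) + 674/199) = sqrt(78932*(-1/349340) + 674/199) = sqrt(-19733/87335 + 674/199) = sqrt(54936923/17379665) = sqrt(954785317870795)/17379665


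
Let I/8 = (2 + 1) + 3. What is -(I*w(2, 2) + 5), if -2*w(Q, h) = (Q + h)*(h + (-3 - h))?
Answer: -293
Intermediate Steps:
w(Q, h) = 3*Q/2 + 3*h/2 (w(Q, h) = -(Q + h)*(h + (-3 - h))/2 = -(Q + h)*(-3)/2 = -(-3*Q - 3*h)/2 = 3*Q/2 + 3*h/2)
I = 48 (I = 8*((2 + 1) + 3) = 8*(3 + 3) = 8*6 = 48)
-(I*w(2, 2) + 5) = -(48*((3/2)*2 + (3/2)*2) + 5) = -(48*(3 + 3) + 5) = -(48*6 + 5) = -(288 + 5) = -1*293 = -293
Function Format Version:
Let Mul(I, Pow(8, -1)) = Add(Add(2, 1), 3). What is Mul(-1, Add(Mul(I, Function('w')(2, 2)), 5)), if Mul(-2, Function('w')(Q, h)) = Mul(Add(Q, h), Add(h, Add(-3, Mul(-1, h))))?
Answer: -293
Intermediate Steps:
Function('w')(Q, h) = Add(Mul(Rational(3, 2), Q), Mul(Rational(3, 2), h)) (Function('w')(Q, h) = Mul(Rational(-1, 2), Mul(Add(Q, h), Add(h, Add(-3, Mul(-1, h))))) = Mul(Rational(-1, 2), Mul(Add(Q, h), -3)) = Mul(Rational(-1, 2), Add(Mul(-3, Q), Mul(-3, h))) = Add(Mul(Rational(3, 2), Q), Mul(Rational(3, 2), h)))
I = 48 (I = Mul(8, Add(Add(2, 1), 3)) = Mul(8, Add(3, 3)) = Mul(8, 6) = 48)
Mul(-1, Add(Mul(I, Function('w')(2, 2)), 5)) = Mul(-1, Add(Mul(48, Add(Mul(Rational(3, 2), 2), Mul(Rational(3, 2), 2))), 5)) = Mul(-1, Add(Mul(48, Add(3, 3)), 5)) = Mul(-1, Add(Mul(48, 6), 5)) = Mul(-1, Add(288, 5)) = Mul(-1, 293) = -293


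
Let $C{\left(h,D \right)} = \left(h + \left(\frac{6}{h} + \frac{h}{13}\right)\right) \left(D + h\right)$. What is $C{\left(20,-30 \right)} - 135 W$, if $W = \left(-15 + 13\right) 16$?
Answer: $\frac{53321}{13} \approx 4101.6$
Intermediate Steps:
$W = -32$ ($W = \left(-2\right) 16 = -32$)
$C{\left(h,D \right)} = \left(D + h\right) \left(\frac{6}{h} + \frac{14 h}{13}\right)$ ($C{\left(h,D \right)} = \left(h + \left(\frac{6}{h} + h \frac{1}{13}\right)\right) \left(D + h\right) = \left(h + \left(\frac{6}{h} + \frac{h}{13}\right)\right) \left(D + h\right) = \left(\frac{6}{h} + \frac{14 h}{13}\right) \left(D + h\right) = \left(D + h\right) \left(\frac{6}{h} + \frac{14 h}{13}\right)$)
$C{\left(20,-30 \right)} - 135 W = \left(6 + \frac{14 \cdot 20^{2}}{13} + 6 \left(-30\right) \frac{1}{20} + \frac{14}{13} \left(-30\right) 20\right) - -4320 = \left(6 + \frac{14}{13} \cdot 400 + 6 \left(-30\right) \frac{1}{20} - \frac{8400}{13}\right) + 4320 = \left(6 + \frac{5600}{13} - 9 - \frac{8400}{13}\right) + 4320 = - \frac{2839}{13} + 4320 = \frac{53321}{13}$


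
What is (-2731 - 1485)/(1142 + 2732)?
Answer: -2108/1937 ≈ -1.0883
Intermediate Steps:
(-2731 - 1485)/(1142 + 2732) = -4216/3874 = -4216*1/3874 = -2108/1937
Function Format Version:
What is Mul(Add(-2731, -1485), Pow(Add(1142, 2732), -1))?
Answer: Rational(-2108, 1937) ≈ -1.0883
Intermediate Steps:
Mul(Add(-2731, -1485), Pow(Add(1142, 2732), -1)) = Mul(-4216, Pow(3874, -1)) = Mul(-4216, Rational(1, 3874)) = Rational(-2108, 1937)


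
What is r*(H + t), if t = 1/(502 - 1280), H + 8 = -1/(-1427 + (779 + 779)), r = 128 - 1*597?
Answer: 382822657/101918 ≈ 3756.2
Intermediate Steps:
r = -469 (r = 128 - 597 = -469)
H = -1049/131 (H = -8 - 1/(-1427 + (779 + 779)) = -8 - 1/(-1427 + 1558) = -8 - 1/131 = -1049/131 ≈ -8.0076)
t = -1/778 (t = 1/(-778) = -1/778 ≈ -0.0012853)
r*(H + t) = -469*(-1049/131 - 1/778) = -469*(-816253/101918) = 382822657/101918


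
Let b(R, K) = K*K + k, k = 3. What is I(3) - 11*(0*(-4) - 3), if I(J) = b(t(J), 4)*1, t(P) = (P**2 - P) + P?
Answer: 52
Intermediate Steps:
t(P) = P**2
b(R, K) = 3 + K**2 (b(R, K) = K*K + 3 = K**2 + 3 = 3 + K**2)
I(J) = 19 (I(J) = (3 + 4**2)*1 = (3 + 16)*1 = 19*1 = 19)
I(3) - 11*(0*(-4) - 3) = 19 - 11*(0*(-4) - 3) = 19 - 11*(0 - 3) = 19 - 11*(-3) = 19 + 33 = 52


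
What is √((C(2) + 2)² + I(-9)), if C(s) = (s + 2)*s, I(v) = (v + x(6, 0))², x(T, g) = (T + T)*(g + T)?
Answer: √4069 ≈ 63.789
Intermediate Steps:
x(T, g) = 2*T*(T + g) (x(T, g) = (2*T)*(T + g) = 2*T*(T + g))
I(v) = (72 + v)² (I(v) = (v + 2*6*(6 + 0))² = (v + 2*6*6)² = (v + 72)² = (72 + v)²)
C(s) = s*(2 + s) (C(s) = (2 + s)*s = s*(2 + s))
√((C(2) + 2)² + I(-9)) = √((2*(2 + 2) + 2)² + (72 - 9)²) = √((2*4 + 2)² + 63²) = √((8 + 2)² + 3969) = √(10² + 3969) = √(100 + 3969) = √4069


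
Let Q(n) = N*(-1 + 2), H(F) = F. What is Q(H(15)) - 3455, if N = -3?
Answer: -3458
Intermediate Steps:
Q(n) = -3 (Q(n) = -3*(-1 + 2) = -3*1 = -3)
Q(H(15)) - 3455 = -3 - 3455 = -3458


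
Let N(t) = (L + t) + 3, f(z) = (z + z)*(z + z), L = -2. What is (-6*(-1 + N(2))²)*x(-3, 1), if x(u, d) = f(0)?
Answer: 0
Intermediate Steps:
f(z) = 4*z² (f(z) = (2*z)*(2*z) = 4*z²)
x(u, d) = 0 (x(u, d) = 4*0² = 4*0 = 0)
N(t) = 1 + t (N(t) = (-2 + t) + 3 = 1 + t)
(-6*(-1 + N(2))²)*x(-3, 1) = -6*(-1 + (1 + 2))²*0 = -6*(-1 + 3)²*0 = -6*2²*0 = -6*4*0 = -24*0 = 0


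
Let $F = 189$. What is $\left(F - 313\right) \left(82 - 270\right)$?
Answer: $23312$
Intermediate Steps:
$\left(F - 313\right) \left(82 - 270\right) = \left(189 - 313\right) \left(82 - 270\right) = - 124 \left(82 - 270\right) = \left(-124\right) \left(-188\right) = 23312$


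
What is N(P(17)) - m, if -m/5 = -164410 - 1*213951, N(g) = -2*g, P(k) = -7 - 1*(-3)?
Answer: -1891797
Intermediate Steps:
P(k) = -4 (P(k) = -7 + 3 = -4)
m = 1891805 (m = -5*(-164410 - 1*213951) = -5*(-164410 - 213951) = -5*(-378361) = 1891805)
N(P(17)) - m = -2*(-4) - 1*1891805 = 8 - 1891805 = -1891797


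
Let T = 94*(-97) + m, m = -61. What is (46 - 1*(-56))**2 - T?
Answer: 19583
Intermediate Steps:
T = -9179 (T = 94*(-97) - 61 = -9118 - 61 = -9179)
(46 - 1*(-56))**2 - T = (46 - 1*(-56))**2 - 1*(-9179) = (46 + 56)**2 + 9179 = 102**2 + 9179 = 10404 + 9179 = 19583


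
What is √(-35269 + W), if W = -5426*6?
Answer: 5*I*√2713 ≈ 260.43*I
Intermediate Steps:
W = -32556 (W = -2713*12 = -32556)
√(-35269 + W) = √(-35269 - 32556) = √(-67825) = 5*I*√2713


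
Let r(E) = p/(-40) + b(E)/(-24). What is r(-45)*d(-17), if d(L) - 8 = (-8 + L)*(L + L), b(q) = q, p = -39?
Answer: 24453/10 ≈ 2445.3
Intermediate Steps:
r(E) = 39/40 - E/24 (r(E) = -39/(-40) + E/(-24) = -39*(-1/40) + E*(-1/24) = 39/40 - E/24)
d(L) = 8 + 2*L*(-8 + L) (d(L) = 8 + (-8 + L)*(L + L) = 8 + (-8 + L)*(2*L) = 8 + 2*L*(-8 + L))
r(-45)*d(-17) = (39/40 - 1/24*(-45))*(8 - 16*(-17) + 2*(-17)**2) = (39/40 + 15/8)*(8 + 272 + 2*289) = 57*(8 + 272 + 578)/20 = (57/20)*858 = 24453/10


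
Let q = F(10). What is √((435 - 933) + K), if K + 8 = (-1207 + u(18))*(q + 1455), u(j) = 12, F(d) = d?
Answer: I*√1751181 ≈ 1323.3*I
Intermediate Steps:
q = 10
K = -1750683 (K = -8 + (-1207 + 12)*(10 + 1455) = -8 - 1195*1465 = -8 - 1750675 = -1750683)
√((435 - 933) + K) = √((435 - 933) - 1750683) = √(-498 - 1750683) = √(-1751181) = I*√1751181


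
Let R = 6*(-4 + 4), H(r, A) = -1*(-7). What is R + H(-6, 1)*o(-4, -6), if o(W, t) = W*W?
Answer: 112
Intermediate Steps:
H(r, A) = 7
o(W, t) = W²
R = 0 (R = 6*0 = 0)
R + H(-6, 1)*o(-4, -6) = 0 + 7*(-4)² = 0 + 7*16 = 0 + 112 = 112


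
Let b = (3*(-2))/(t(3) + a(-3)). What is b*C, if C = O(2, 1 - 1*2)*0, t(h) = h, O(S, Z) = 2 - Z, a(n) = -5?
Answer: 0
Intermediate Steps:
b = 3 (b = (3*(-2))/(3 - 5) = -6/(-2) = -6*(-1/2) = 3)
C = 0 (C = (2 - (1 - 1*2))*0 = (2 - (1 - 2))*0 = (2 - 1*(-1))*0 = (2 + 1)*0 = 3*0 = 0)
b*C = 3*0 = 0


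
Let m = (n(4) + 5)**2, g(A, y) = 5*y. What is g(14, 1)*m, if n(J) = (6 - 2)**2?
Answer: 2205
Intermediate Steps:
n(J) = 16 (n(J) = 4**2 = 16)
m = 441 (m = (16 + 5)**2 = 21**2 = 441)
g(14, 1)*m = (5*1)*441 = 5*441 = 2205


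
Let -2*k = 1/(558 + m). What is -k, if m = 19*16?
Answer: 1/1724 ≈ 0.00058005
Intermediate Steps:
m = 304
k = -1/1724 (k = -1/(2*(558 + 304)) = -½/862 = -½*1/862 = -1/1724 ≈ -0.00058005)
-k = -1*(-1/1724) = 1/1724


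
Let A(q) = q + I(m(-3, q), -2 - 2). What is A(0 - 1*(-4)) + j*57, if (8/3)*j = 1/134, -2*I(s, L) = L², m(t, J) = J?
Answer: -4117/1072 ≈ -3.8405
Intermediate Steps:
I(s, L) = -L²/2
j = 3/1072 (j = (3/8)/134 = (3/8)*(1/134) = 3/1072 ≈ 0.0027985)
A(q) = -8 + q (A(q) = q - (-2 - 2)²/2 = q - ½*(-4)² = q - ½*16 = q - 8 = -8 + q)
A(0 - 1*(-4)) + j*57 = (-8 + (0 - 1*(-4))) + (3/1072)*57 = (-8 + (0 + 4)) + 171/1072 = (-8 + 4) + 171/1072 = -4 + 171/1072 = -4117/1072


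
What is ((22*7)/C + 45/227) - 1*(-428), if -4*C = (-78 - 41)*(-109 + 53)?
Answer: 11564422/27013 ≈ 428.11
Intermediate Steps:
C = -1666 (C = -(-78 - 41)*(-109 + 53)/4 = -(-119)*(-56)/4 = -¼*6664 = -1666)
((22*7)/C + 45/227) - 1*(-428) = ((22*7)/(-1666) + 45/227) - 1*(-428) = (154*(-1/1666) + 45*(1/227)) + 428 = (-11/119 + 45/227) + 428 = 2858/27013 + 428 = 11564422/27013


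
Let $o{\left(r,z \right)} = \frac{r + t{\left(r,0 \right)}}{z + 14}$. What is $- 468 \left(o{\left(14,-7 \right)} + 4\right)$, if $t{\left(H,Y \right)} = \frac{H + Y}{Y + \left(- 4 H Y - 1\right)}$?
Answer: $-1872$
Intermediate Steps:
$t{\left(H,Y \right)} = \frac{H + Y}{-1 + Y - 4 H Y}$ ($t{\left(H,Y \right)} = \frac{H + Y}{Y - \left(1 + 4 H Y\right)} = \frac{H + Y}{-1 + Y - 4 H Y}$)
$o{\left(r,z \right)} = 0$ ($o{\left(r,z \right)} = \frac{r + \frac{- r - 0}{1 - 0 + 4 r 0}}{z + 14} = \frac{r + \frac{- r + 0}{1 + 0 + 0}}{14 + z} = \frac{r + \frac{\left(-1\right) r}{1}}{14 + z} = \frac{r + 1 \left(- r\right)}{14 + z} = \frac{r - r}{14 + z} = \frac{0}{14 + z} = 0$)
$- 468 \left(o{\left(14,-7 \right)} + 4\right) = - 468 \left(0 + 4\right) = \left(-468\right) 4 = -1872$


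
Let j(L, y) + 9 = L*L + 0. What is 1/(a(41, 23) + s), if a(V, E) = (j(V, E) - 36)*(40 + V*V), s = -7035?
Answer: 1/2808521 ≈ 3.5606e-7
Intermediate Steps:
j(L, y) = -9 + L² (j(L, y) = -9 + (L*L + 0) = -9 + (L² + 0) = -9 + L²)
a(V, E) = (-45 + V²)*(40 + V²) (a(V, E) = ((-9 + V²) - 36)*(40 + V*V) = (-45 + V²)*(40 + V²))
1/(a(41, 23) + s) = 1/((-1800 + 41⁴ - 5*41²) - 7035) = 1/((-1800 + 2825761 - 5*1681) - 7035) = 1/((-1800 + 2825761 - 8405) - 7035) = 1/(2815556 - 7035) = 1/2808521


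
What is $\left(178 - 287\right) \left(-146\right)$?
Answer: $15914$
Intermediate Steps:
$\left(178 - 287\right) \left(-146\right) = \left(-109\right) \left(-146\right) = 15914$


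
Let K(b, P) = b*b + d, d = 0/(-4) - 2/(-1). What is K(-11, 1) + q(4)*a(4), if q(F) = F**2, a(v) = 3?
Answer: 171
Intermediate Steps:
d = 2 (d = 0*(-1/4) - 2*(-1) = 0 + 2 = 2)
K(b, P) = 2 + b**2 (K(b, P) = b*b + 2 = b**2 + 2 = 2 + b**2)
K(-11, 1) + q(4)*a(4) = (2 + (-11)**2) + 4**2*3 = (2 + 121) + 16*3 = 123 + 48 = 171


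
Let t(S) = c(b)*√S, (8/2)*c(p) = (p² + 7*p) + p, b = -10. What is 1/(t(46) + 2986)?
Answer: 1493/4457523 - 5*√46/8915046 ≈ 0.00033114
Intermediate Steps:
c(p) = 2*p + p²/4 (c(p) = ((p² + 7*p) + p)/4 = (p² + 8*p)/4 = 2*p + p²/4)
t(S) = 5*√S (t(S) = ((¼)*(-10)*(8 - 10))*√S = ((¼)*(-10)*(-2))*√S = 5*√S)
1/(t(46) + 2986) = 1/(5*√46 + 2986) = 1/(2986 + 5*√46)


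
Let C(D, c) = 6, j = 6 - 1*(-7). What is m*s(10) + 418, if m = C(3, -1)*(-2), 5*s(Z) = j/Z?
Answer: 10372/25 ≈ 414.88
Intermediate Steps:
j = 13 (j = 6 + 7 = 13)
s(Z) = 13/(5*Z) (s(Z) = (13/Z)/5 = 13/(5*Z))
m = -12 (m = 6*(-2) = -12)
m*s(10) + 418 = -156/(5*10) + 418 = -12*13/50 + 418 = -78/25 + 418 = 10372/25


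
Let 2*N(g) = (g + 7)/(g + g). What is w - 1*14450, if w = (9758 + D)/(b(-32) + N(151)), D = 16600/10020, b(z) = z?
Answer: -70866783826/4802085 ≈ -14758.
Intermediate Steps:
N(g) = (7 + g)/(4*g) (N(g) = ((g + 7)/(g + g))/2 = ((7 + g)/((2*g)))/2 = ((7 + g)*(1/(2*g)))/2 = ((7 + g)/(2*g))/2 = (7 + g)/(4*g))
D = 830/501 (D = 16600*(1/10020) = 830/501 ≈ 1.6567)
w = -1476655576/4802085 (w = (9758 + 830/501)/(-32 + (¼)*(7 + 151)/151) = 4889588/(501*(-32 + (¼)*(1/151)*158)) = 4889588/(501*(-32 + 79/302)) = 4889588/(501*(-9585/302)) = (4889588/501)*(-302/9585) = -1476655576/4802085 ≈ -307.50)
w - 1*14450 = -1476655576/4802085 - 1*14450 = -1476655576/4802085 - 14450 = -70866783826/4802085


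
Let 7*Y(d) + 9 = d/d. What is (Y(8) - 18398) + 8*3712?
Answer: 79078/7 ≈ 11297.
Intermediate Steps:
Y(d) = -8/7 (Y(d) = -9/7 + (d/d)/7 = -9/7 + (1/7)*1 = -9/7 + 1/7 = -8/7)
(Y(8) - 18398) + 8*3712 = (-8/7 - 18398) + 8*3712 = -128794/7 + 29696 = 79078/7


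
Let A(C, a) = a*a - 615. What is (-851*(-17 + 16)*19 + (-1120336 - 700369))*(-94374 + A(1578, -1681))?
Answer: -4927776381792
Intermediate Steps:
A(C, a) = -615 + a² (A(C, a) = a² - 615 = -615 + a²)
(-851*(-17 + 16)*19 + (-1120336 - 700369))*(-94374 + A(1578, -1681)) = (-851*(-17 + 16)*19 + (-1120336 - 700369))*(-94374 + (-615 + (-1681)²)) = (-(-851)*19 - 1820705)*(-94374 + (-615 + 2825761)) = (-851*(-19) - 1820705)*(-94374 + 2825146) = (16169 - 1820705)*2730772 = -1804536*2730772 = -4927776381792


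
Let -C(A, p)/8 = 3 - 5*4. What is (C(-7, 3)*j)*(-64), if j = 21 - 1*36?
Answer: 130560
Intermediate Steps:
C(A, p) = 136 (C(A, p) = -8*(3 - 5*4) = -8*(3 - 20) = -8*(-17) = 136)
j = -15 (j = 21 - 36 = -15)
(C(-7, 3)*j)*(-64) = (136*(-15))*(-64) = -2040*(-64) = 130560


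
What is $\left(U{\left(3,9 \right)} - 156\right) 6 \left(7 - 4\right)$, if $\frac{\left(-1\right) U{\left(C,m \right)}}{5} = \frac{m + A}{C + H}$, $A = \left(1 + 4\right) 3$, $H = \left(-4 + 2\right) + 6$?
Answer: $- \frac{21816}{7} \approx -3116.6$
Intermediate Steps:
$H = 4$ ($H = -2 + 6 = 4$)
$A = 15$ ($A = 5 \cdot 3 = 15$)
$U{\left(C,m \right)} = - \frac{5 \left(15 + m\right)}{4 + C}$ ($U{\left(C,m \right)} = - 5 \frac{m + 15}{C + 4} = - 5 \frac{15 + m}{4 + C} = - \frac{5 \left(15 + m\right)}{4 + C}$)
$\left(U{\left(3,9 \right)} - 156\right) 6 \left(7 - 4\right) = \left(\frac{5 \left(-15 - 9\right)}{4 + 3} - 156\right) 6 \left(7 - 4\right) = \left(\frac{5 \left(-15 - 9\right)}{7} - 156\right) 6 \cdot 3 = \left(5 \cdot \frac{1}{7} \left(-24\right) - 156\right) 18 = \left(- \frac{120}{7} - 156\right) 18 = \left(- \frac{1212}{7}\right) 18 = - \frac{21816}{7}$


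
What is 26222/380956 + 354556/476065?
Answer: 73776805983/90679909070 ≈ 0.81360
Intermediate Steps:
26222/380956 + 354556/476065 = 26222*(1/380956) + 354556*(1/476065) = 13111/190478 + 354556/476065 = 73776805983/90679909070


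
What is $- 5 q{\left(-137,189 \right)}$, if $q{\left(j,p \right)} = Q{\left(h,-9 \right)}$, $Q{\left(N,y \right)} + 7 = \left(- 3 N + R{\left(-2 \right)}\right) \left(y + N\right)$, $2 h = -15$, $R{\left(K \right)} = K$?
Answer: $\frac{6905}{4} \approx 1726.3$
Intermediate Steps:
$h = - \frac{15}{2}$ ($h = \frac{1}{2} \left(-15\right) = - \frac{15}{2} \approx -7.5$)
$Q{\left(N,y \right)} = -7 + \left(-2 - 3 N\right) \left(N + y\right)$ ($Q{\left(N,y \right)} = -7 + \left(- 3 N - 2\right) \left(y + N\right) = -7 + \left(-2 - 3 N\right) \left(N + y\right)$)
$q{\left(j,p \right)} = - \frac{1381}{4}$ ($q{\left(j,p \right)} = -7 - 3 \left(- \frac{15}{2}\right)^{2} - -15 - -18 - \left(- \frac{45}{2}\right) \left(-9\right) = -7 - \frac{675}{4} + 15 + 18 - \frac{405}{2} = - \frac{1381}{4}$)
$- 5 q{\left(-137,189 \right)} = \left(-5\right) \left(- \frac{1381}{4}\right) = \frac{6905}{4}$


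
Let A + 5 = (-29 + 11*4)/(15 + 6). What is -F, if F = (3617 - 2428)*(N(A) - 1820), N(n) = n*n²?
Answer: 774348140/343 ≈ 2.2576e+6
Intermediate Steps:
A = -30/7 (A = -5 + (-29 + 11*4)/(15 + 6) = -5 + (-29 + 44)/21 = -5 + 15*(1/21) = -5 + 5/7 = -30/7 ≈ -4.2857)
N(n) = n³
F = -774348140/343 (F = (3617 - 2428)*((-30/7)³ - 1820) = 1189*(-27000/343 - 1820) = 1189*(-651260/343) = -774348140/343 ≈ -2.2576e+6)
-F = -1*(-774348140/343) = 774348140/343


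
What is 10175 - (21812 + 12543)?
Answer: -24180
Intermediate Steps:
10175 - (21812 + 12543) = 10175 - 1*34355 = 10175 - 34355 = -24180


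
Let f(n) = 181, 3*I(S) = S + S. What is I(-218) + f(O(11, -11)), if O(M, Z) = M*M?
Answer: 107/3 ≈ 35.667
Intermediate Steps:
O(M, Z) = M²
I(S) = 2*S/3 (I(S) = (S + S)/3 = (2*S)/3 = 2*S/3)
I(-218) + f(O(11, -11)) = (⅔)*(-218) + 181 = -436/3 + 181 = 107/3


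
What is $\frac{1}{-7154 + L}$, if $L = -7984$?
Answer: $- \frac{1}{15138} \approx -6.6059 \cdot 10^{-5}$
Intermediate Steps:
$\frac{1}{-7154 + L} = \frac{1}{-7154 - 7984} = \frac{1}{-15138} = - \frac{1}{15138}$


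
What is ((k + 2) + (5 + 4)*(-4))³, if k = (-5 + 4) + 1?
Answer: -39304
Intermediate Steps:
k = 0 (k = -1 + 1 = 0)
((k + 2) + (5 + 4)*(-4))³ = ((0 + 2) + (5 + 4)*(-4))³ = (2 + 9*(-4))³ = (2 - 36)³ = (-34)³ = -39304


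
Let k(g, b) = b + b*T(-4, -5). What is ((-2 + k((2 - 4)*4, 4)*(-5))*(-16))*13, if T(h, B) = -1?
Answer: 416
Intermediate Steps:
k(g, b) = 0 (k(g, b) = b + b*(-1) = b - b = 0)
((-2 + k((2 - 4)*4, 4)*(-5))*(-16))*13 = ((-2 + 0*(-5))*(-16))*13 = ((-2 + 0)*(-16))*13 = -2*(-16)*13 = 32*13 = 416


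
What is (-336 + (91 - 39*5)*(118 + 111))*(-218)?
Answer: 5265136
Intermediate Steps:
(-336 + (91 - 39*5)*(118 + 111))*(-218) = (-336 + (91 - 195)*229)*(-218) = (-336 - 104*229)*(-218) = (-336 - 23816)*(-218) = -24152*(-218) = 5265136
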